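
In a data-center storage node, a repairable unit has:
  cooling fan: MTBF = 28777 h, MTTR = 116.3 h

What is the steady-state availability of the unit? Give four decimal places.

A(cooling fan) = MTBF/(MTBF+MTTR) = 28777/(28777+116.3) = 0.9960

0.9960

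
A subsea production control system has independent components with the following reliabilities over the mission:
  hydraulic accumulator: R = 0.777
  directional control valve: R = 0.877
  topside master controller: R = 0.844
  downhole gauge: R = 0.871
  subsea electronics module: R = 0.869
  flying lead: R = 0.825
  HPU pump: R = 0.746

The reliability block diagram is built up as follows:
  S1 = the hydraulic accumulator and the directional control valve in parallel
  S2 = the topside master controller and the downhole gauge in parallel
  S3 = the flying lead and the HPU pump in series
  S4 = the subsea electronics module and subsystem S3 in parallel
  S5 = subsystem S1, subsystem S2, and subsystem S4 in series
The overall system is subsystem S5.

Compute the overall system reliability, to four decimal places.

Parallel (hydraulic accumulator and directional control valve): 1 − (1 − 0.777000)(1 − 0.877000) = 0.972571
Parallel (topside master controller and downhole gauge): 1 − (1 − 0.844000)(1 − 0.871000) = 0.979876
Series (flying lead and HPU pump): 0.825000 × 0.746000 = 0.615450
Parallel (subsea electronics module and [0.615450]): 1 − (1 − 0.869000)(1 − 0.615450) = 0.949624
Series ([0.972571], [0.979876], and [0.949624]): 0.972571 × 0.979876 × 0.949624 = 0.9050

0.9050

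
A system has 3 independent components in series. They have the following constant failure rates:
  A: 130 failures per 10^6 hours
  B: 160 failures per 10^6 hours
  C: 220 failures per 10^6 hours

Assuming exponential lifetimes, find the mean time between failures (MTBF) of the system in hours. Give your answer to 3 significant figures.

Series of exponential components: λ_sys = Σ λ_i
λ_sys = 0.00013 + 0.00016 + 0.00022 = 5.1000e-04 /h
MTBF = 1 / λ_sys = 1960 h

1960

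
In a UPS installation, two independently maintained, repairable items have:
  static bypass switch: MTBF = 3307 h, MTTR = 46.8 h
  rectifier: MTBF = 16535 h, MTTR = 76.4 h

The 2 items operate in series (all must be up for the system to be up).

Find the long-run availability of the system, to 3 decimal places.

0.982

A(static bypass switch) = MTBF/(MTBF+MTTR) = 3307/(3307+46.8) = 0.986046
A(rectifier) = MTBF/(MTBF+MTTR) = 16535/(16535+76.4) = 0.995401
Series availability: 0.986046 × 0.995401 = 0.982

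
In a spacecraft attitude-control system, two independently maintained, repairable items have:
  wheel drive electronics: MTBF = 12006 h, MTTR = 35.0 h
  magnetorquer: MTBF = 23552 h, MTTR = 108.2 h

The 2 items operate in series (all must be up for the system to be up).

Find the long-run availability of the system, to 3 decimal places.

A(wheel drive electronics) = MTBF/(MTBF+MTTR) = 12006/(12006+35.0) = 0.997093
A(magnetorquer) = MTBF/(MTBF+MTTR) = 23552/(23552+108.2) = 0.995427
Series availability: 0.997093 × 0.995427 = 0.993

0.993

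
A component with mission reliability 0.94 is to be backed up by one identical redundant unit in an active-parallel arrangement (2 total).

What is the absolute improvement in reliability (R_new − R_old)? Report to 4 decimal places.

0.0564

R_before = 0.94
R_after = 1 − (1 − 0.94)^2 = 0.9964
ΔR = 0.9964 − 0.94 = 0.0564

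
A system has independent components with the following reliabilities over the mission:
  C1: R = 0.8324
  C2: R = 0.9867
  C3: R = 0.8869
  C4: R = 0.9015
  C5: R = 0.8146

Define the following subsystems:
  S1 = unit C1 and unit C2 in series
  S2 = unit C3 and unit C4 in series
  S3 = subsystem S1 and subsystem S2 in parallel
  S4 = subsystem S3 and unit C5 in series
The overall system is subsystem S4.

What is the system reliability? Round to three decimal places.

Series (C1 and C2): 0.83240 × 0.98670 = 0.82133
Series (C3 and C4): 0.88690 × 0.90150 = 0.79954
Parallel ([0.82133] and [0.79954]): 1 − (1 − 0.82133)(1 − 0.79954) = 0.96418
Series ([0.96418] and C5): 0.96418 × 0.81460 = 0.785

0.785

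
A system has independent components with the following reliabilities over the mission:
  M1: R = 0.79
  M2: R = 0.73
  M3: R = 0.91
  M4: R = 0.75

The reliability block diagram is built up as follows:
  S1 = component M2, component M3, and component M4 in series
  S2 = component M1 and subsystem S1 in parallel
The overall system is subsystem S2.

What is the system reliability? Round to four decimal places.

0.8946

Series (M2, M3, and M4): 0.730000 × 0.910000 × 0.750000 = 0.498225
Parallel (M1 and [0.498225]): 1 − (1 − 0.790000)(1 − 0.498225) = 0.8946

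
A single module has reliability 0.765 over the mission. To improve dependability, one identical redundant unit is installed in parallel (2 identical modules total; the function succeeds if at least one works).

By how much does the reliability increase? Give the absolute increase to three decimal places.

0.180

R_before = 0.765
R_after = 1 − (1 − 0.765)^2 = 0.945
ΔR = 0.945 − 0.765 = 0.180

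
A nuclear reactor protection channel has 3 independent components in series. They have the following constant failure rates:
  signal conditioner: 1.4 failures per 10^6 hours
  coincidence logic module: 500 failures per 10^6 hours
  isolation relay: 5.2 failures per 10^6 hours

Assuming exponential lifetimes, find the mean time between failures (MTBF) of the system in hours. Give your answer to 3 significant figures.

1970

Series of exponential components: λ_sys = Σ λ_i
λ_sys = 0.0000014 + 0.00050 + 0.0000052 = 5.0660e-04 /h
MTBF = 1 / λ_sys = 1970 h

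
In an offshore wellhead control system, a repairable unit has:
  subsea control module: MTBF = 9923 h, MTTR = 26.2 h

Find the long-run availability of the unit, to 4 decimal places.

0.9974

A(subsea control module) = MTBF/(MTBF+MTTR) = 9923/(9923+26.2) = 0.9974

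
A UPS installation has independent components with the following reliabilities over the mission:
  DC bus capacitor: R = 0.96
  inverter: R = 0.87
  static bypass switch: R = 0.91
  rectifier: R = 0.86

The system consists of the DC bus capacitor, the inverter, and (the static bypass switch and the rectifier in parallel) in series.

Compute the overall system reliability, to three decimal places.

Parallel (static bypass switch and rectifier): 1 − (1 − 0.91000)(1 − 0.86000) = 0.98740
Series (DC bus capacitor, inverter, and [0.98740]): 0.96000 × 0.87000 × 0.98740 = 0.825

0.825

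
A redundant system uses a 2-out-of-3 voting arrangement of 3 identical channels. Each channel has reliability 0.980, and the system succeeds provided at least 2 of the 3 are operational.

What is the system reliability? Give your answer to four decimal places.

R = Σ_{i=2}^{3} C(3,i) p^i (1−p)^{3−i} with p = 0.980
C(3,2)·0.980^2·0.020^1 = 0.057624
C(3,3)·0.980^3·0.020^0 = 0.941192
Sum = 0.9988

0.9988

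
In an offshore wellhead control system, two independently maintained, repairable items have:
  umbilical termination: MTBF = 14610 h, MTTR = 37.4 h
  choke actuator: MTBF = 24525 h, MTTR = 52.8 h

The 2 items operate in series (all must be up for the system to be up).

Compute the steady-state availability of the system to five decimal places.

A(umbilical termination) = MTBF/(MTBF+MTTR) = 14610/(14610+37.4) = 0.997447
A(choke actuator) = MTBF/(MTBF+MTTR) = 24525/(24525+52.8) = 0.997852
Series availability: 0.997447 × 0.997852 = 0.99530

0.99530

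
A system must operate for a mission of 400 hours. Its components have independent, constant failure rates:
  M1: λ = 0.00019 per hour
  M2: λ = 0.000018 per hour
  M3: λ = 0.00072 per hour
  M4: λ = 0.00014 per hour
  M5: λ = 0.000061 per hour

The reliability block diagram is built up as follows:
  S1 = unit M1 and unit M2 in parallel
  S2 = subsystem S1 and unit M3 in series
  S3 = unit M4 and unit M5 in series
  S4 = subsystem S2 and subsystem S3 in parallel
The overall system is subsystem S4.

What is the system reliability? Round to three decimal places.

R(M1) = exp(−0.00019 × 400) = 0.92682
R(M2) = exp(−0.000018 × 400) = 0.99283
R(M3) = exp(−0.00072 × 400) = 0.74976
R(M4) = exp(−0.00014 × 400) = 0.94554
R(M5) = exp(−0.000061 × 400) = 0.97590
Parallel (M1 and M2): 1 − (1 − 0.92682)(1 − 0.99283) = 0.99948
Series ([0.99948] and M3): 0.99948 × 0.74976 = 0.74937
Series (M4 and M5): 0.94554 × 0.97590 = 0.92275
Parallel ([0.74937] and [0.92275]): 1 − (1 − 0.74937)(1 − 0.92275) = 0.981

0.981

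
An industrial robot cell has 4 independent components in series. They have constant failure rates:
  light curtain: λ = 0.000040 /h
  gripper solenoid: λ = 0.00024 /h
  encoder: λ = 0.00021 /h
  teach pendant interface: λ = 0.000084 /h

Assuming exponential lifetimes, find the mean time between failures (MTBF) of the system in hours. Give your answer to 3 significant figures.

1740

Series of exponential components: λ_sys = Σ λ_i
λ_sys = 0.000040 + 0.00024 + 0.00021 + 0.000084 = 5.7400e-04 /h
MTBF = 1 / λ_sys = 1740 h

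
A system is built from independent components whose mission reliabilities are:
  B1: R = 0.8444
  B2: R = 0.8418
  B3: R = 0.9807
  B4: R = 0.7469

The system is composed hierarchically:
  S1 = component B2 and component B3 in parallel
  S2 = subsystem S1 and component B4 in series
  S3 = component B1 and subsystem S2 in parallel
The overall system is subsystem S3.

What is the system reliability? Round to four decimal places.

0.9603

Parallel (B2 and B3): 1 − (1 − 0.841800)(1 − 0.980700) = 0.996947
Series ([0.996947] and B4): 0.996947 × 0.746900 = 0.744620
Parallel (B1 and [0.744620]): 1 − (1 − 0.844400)(1 − 0.744620) = 0.9603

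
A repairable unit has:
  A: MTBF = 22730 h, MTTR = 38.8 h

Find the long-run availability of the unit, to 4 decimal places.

0.9983

A(A) = MTBF/(MTBF+MTTR) = 22730/(22730+38.8) = 0.9983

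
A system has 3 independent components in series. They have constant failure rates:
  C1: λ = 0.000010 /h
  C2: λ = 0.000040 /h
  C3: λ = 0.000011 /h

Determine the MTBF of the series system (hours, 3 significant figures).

Series of exponential components: λ_sys = Σ λ_i
λ_sys = 0.000010 + 0.000040 + 0.000011 = 6.1000e-05 /h
MTBF = 1 / λ_sys = 16400 h

16400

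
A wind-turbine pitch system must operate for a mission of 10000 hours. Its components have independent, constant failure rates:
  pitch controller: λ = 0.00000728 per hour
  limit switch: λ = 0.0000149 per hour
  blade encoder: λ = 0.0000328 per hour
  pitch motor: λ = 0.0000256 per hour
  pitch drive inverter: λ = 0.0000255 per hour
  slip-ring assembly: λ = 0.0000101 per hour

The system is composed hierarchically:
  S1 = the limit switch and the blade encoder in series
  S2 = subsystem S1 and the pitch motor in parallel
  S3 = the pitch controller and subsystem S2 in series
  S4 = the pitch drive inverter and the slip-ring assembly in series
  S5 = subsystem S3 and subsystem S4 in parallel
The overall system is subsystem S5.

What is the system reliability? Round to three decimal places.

0.955

R(pitch controller) = exp(−0.00000728 × 10000) = 0.92979
R(limit switch) = exp(−0.0000149 × 10000) = 0.86157
R(blade encoder) = exp(−0.0000328 × 10000) = 0.72036
R(pitch motor) = exp(−0.0000256 × 10000) = 0.77414
R(pitch drive inverter) = exp(−0.0000255 × 10000) = 0.77492
R(slip-ring assembly) = exp(−0.0000101 × 10000) = 0.90393
Series (limit switch and blade encoder): 0.86157 × 0.72036 = 0.62064
Parallel ([0.62064] and pitch motor): 1 − (1 − 0.62064)(1 − 0.77414) = 0.91432
Series (pitch controller and [0.91432]): 0.92979 × 0.91432 = 0.85013
Series (pitch drive inverter and slip-ring assembly): 0.77492 × 0.90393 = 0.70047
Parallel ([0.85013] and [0.70047]): 1 − (1 − 0.85013)(1 − 0.70047) = 0.955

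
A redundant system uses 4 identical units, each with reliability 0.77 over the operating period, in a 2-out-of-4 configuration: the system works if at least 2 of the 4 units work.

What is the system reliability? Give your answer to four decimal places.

0.9597

R = Σ_{i=2}^{4} C(4,i) p^i (1−p)^{4−i} with p = 0.77
C(4,2)·0.77^2·0.23^2 = 0.188186
C(4,3)·0.77^3·0.23^1 = 0.420010
C(4,4)·0.77^4·0.23^0 = 0.351530
Sum = 0.9597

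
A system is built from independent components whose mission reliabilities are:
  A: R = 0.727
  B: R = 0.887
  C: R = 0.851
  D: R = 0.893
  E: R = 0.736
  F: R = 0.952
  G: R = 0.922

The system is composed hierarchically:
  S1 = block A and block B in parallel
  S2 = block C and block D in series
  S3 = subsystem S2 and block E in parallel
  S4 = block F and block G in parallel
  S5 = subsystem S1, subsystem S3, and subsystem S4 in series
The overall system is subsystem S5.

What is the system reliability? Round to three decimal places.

Parallel (A and B): 1 − (1 − 0.72700)(1 − 0.88700) = 0.96915
Series (C and D): 0.85100 × 0.89300 = 0.75994
Parallel ([0.75994] and E): 1 − (1 − 0.75994)(1 − 0.73600) = 0.93662
Parallel (F and G): 1 − (1 − 0.95200)(1 − 0.92200) = 0.99626
Series ([0.96915], [0.93662], and [0.99626]): 0.96915 × 0.93662 × 0.99626 = 0.904

0.904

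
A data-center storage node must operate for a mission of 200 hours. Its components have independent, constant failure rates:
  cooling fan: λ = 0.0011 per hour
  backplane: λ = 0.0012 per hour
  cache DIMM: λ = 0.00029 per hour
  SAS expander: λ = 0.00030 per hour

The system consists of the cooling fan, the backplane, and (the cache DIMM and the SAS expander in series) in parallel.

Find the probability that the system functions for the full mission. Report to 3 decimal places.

0.995

R(cooling fan) = exp(−0.0011 × 200) = 0.80252
R(backplane) = exp(−0.0012 × 200) = 0.78663
R(cache DIMM) = exp(−0.00029 × 200) = 0.94365
R(SAS expander) = exp(−0.00030 × 200) = 0.94176
Series (cache DIMM and SAS expander): 0.94365 × 0.94176 = 0.88869
Parallel (cooling fan, backplane, and [0.88869]): 1 − (1 − 0.80252)(1 − 0.78663)(1 − 0.88869) = 0.995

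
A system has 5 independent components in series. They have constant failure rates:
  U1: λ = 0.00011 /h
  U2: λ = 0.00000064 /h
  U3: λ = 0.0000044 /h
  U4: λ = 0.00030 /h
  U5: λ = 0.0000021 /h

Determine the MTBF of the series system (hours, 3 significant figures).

2400

Series of exponential components: λ_sys = Σ λ_i
λ_sys = 0.00011 + 0.00000064 + 0.0000044 + 0.00030 + 0.0000021 = 4.1714e-04 /h
MTBF = 1 / λ_sys = 2400 h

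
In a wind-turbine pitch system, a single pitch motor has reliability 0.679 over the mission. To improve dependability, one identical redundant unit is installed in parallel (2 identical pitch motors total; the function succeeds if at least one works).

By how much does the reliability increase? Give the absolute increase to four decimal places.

R_before = 0.679
R_after = 1 − (1 − 0.679)^2 = 0.8970
ΔR = 0.8970 − 0.679 = 0.2180

0.2180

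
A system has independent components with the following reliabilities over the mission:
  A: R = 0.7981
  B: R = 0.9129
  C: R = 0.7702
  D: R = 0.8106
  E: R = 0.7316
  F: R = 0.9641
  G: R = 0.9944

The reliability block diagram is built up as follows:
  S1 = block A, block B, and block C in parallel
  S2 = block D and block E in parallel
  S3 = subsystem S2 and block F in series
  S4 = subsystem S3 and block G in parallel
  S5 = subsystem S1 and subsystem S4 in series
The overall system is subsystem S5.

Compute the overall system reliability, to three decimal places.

0.995

Parallel (A, B, and C): 1 − (1 − 0.79810)(1 − 0.91290)(1 − 0.77020) = 0.99596
Parallel (D and E): 1 − (1 − 0.81060)(1 − 0.73160) = 0.94917
Series ([0.94917] and F): 0.94917 × 0.96410 = 0.91509
Parallel ([0.91509] and G): 1 − (1 − 0.91509)(1 − 0.99440) = 0.99952
Series ([0.99596] and [0.99952]): 0.99596 × 0.99952 = 0.995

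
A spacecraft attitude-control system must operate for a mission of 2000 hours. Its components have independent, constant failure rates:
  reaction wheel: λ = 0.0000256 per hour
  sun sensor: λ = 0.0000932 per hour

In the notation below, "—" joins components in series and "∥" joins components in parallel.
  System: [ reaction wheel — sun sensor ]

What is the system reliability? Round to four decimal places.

R(reaction wheel) = exp(−0.0000256 × 2000) = 0.950089
R(sun sensor) = exp(−0.0000932 × 2000) = 0.829942
Series (reaction wheel and sun sensor): 0.950089 × 0.829942 = 0.7885

0.7885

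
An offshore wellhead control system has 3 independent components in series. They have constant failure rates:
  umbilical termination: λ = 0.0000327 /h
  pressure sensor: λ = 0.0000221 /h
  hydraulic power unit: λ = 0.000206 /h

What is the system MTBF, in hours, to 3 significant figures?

Series of exponential components: λ_sys = Σ λ_i
λ_sys = 0.0000327 + 0.0000221 + 0.000206 = 2.6080e-04 /h
MTBF = 1 / λ_sys = 3830 h

3830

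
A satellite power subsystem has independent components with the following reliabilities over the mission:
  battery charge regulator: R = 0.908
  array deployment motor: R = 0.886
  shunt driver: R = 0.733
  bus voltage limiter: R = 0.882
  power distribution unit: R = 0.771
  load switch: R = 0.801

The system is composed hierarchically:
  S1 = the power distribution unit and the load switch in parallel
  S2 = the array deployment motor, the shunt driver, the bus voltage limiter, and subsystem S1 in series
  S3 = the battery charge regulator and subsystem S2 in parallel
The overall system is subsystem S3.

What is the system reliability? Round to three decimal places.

Parallel (power distribution unit and load switch): 1 − (1 − 0.77100)(1 − 0.80100) = 0.95443
Series (array deployment motor, shunt driver, bus voltage limiter, and [0.95443]): 0.88600 × 0.73300 × 0.88200 × 0.95443 = 0.54670
Parallel (battery charge regulator and [0.54670]): 1 − (1 − 0.90800)(1 − 0.54670) = 0.958

0.958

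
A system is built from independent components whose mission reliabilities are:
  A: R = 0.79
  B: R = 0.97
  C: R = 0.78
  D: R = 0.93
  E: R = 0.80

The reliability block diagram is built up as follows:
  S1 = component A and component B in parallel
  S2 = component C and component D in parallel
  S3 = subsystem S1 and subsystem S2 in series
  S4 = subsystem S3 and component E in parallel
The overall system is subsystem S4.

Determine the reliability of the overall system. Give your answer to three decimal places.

Parallel (A and B): 1 − (1 − 0.79000)(1 − 0.97000) = 0.99370
Parallel (C and D): 1 − (1 − 0.78000)(1 − 0.93000) = 0.98460
Series ([0.99370] and [0.98460]): 0.99370 × 0.98460 = 0.97840
Parallel ([0.97840] and E): 1 − (1 − 0.97840)(1 − 0.80000) = 0.996

0.996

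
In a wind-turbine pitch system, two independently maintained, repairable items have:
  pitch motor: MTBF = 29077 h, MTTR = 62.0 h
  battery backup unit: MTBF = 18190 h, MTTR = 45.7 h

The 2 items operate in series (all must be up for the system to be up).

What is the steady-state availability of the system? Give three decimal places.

0.995

A(pitch motor) = MTBF/(MTBF+MTTR) = 29077/(29077+62.0) = 0.997872
A(battery backup unit) = MTBF/(MTBF+MTTR) = 18190/(18190+45.7) = 0.997494
Series availability: 0.997872 × 0.997494 = 0.995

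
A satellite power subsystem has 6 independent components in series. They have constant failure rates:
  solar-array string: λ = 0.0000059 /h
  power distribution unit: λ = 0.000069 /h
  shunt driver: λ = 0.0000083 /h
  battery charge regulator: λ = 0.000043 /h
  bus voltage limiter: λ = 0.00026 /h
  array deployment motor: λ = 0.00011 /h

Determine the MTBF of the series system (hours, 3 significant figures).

Series of exponential components: λ_sys = Σ λ_i
λ_sys = 0.0000059 + 0.000069 + 0.0000083 + 0.000043 + 0.00026 + 0.00011 = 4.9620e-04 /h
MTBF = 1 / λ_sys = 2020 h

2020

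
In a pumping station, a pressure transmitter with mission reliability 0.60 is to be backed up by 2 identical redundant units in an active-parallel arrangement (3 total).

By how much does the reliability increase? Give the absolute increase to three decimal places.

0.336

R_before = 0.60
R_after = 1 − (1 − 0.60)^3 = 0.936
ΔR = 0.936 − 0.60 = 0.336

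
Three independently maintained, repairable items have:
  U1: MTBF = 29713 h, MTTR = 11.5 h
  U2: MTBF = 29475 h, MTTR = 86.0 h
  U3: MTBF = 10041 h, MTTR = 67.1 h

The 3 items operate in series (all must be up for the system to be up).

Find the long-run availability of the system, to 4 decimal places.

0.9901

A(U1) = MTBF/(MTBF+MTTR) = 29713/(29713+11.5) = 0.999613
A(U2) = MTBF/(MTBF+MTTR) = 29475/(29475+86.0) = 0.997091
A(U3) = MTBF/(MTBF+MTTR) = 10041/(10041+67.1) = 0.993362
Series availability: 0.999613 × 0.997091 × 0.993362 = 0.9901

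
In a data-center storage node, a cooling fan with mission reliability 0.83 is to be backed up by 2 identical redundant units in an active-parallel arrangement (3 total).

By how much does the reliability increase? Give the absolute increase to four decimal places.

R_before = 0.83
R_after = 1 − (1 − 0.83)^3 = 0.9951
ΔR = 0.9951 − 0.83 = 0.1651

0.1651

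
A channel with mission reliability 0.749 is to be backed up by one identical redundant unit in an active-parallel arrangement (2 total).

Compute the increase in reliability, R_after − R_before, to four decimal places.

R_before = 0.749
R_after = 1 − (1 − 0.749)^2 = 0.9370
ΔR = 0.9370 − 0.749 = 0.1880

0.1880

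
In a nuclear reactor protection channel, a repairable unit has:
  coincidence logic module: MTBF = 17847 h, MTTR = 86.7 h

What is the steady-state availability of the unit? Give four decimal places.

0.9952

A(coincidence logic module) = MTBF/(MTBF+MTTR) = 17847/(17847+86.7) = 0.9952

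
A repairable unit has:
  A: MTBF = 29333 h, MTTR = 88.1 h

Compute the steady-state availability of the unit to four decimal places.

A(A) = MTBF/(MTBF+MTTR) = 29333/(29333+88.1) = 0.9970

0.9970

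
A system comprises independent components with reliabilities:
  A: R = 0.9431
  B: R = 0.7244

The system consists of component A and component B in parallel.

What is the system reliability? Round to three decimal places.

Parallel (A and B): 1 − (1 − 0.94310)(1 − 0.72440) = 0.984

0.984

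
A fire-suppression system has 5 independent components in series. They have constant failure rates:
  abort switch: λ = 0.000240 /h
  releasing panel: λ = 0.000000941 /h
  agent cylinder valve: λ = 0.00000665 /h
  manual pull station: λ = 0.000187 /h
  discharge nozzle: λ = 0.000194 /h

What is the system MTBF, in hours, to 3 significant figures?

Series of exponential components: λ_sys = Σ λ_i
λ_sys = 0.000240 + 0.000000941 + 0.00000665 + 0.000187 + 0.000194 = 6.2859e-04 /h
MTBF = 1 / λ_sys = 1590 h

1590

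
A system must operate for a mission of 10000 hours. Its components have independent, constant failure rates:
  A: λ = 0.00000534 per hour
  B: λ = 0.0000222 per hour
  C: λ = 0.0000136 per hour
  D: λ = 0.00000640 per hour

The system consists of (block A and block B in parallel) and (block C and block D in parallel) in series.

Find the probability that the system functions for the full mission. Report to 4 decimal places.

0.9818

R(A) = exp(−0.00000534 × 10000) = 0.948001
R(B) = exp(−0.0000222 × 10000) = 0.800915
R(C) = exp(−0.0000136 × 10000) = 0.872843
R(D) = exp(−0.00000640 × 10000) = 0.938005
Parallel (A and B): 1 − (1 − 0.948001)(1 − 0.800915) = 0.989648
Parallel (C and D): 1 − (1 − 0.872843)(1 − 0.938005) = 0.992117
Series ([0.989648] and [0.992117]): 0.989648 × 0.992117 = 0.9818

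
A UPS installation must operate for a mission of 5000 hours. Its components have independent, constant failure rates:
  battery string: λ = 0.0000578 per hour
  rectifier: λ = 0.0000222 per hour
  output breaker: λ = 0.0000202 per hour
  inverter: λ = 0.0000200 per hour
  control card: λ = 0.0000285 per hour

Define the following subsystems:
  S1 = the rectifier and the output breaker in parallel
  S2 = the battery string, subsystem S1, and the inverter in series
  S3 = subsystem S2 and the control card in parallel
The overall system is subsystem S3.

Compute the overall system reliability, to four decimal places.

0.9563

R(battery string) = exp(−0.0000578 × 5000) = 0.749012
R(rectifier) = exp(−0.0000222 × 5000) = 0.894939
R(output breaker) = exp(−0.0000202 × 5000) = 0.903933
R(inverter) = exp(−0.0000200 × 5000) = 0.904837
R(control card) = exp(−0.0000285 × 5000) = 0.867188
Parallel (rectifier and output breaker): 1 − (1 − 0.894939)(1 − 0.903933) = 0.989907
Series (battery string, [0.989907], and inverter): 0.749012 × 0.989907 × 0.904837 = 0.670893
Parallel ([0.670893] and control card): 1 − (1 − 0.670893)(1 − 0.867188) = 0.9563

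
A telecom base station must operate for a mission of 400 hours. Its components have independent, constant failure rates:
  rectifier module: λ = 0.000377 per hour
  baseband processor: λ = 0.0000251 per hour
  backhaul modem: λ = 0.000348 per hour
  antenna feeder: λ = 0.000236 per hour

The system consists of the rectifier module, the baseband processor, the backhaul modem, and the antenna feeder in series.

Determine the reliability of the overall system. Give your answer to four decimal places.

R(rectifier module) = exp(−0.000377 × 400) = 0.860020
R(baseband processor) = exp(−0.0000251 × 400) = 0.990010
R(backhaul modem) = exp(−0.000348 × 400) = 0.870054
R(antenna feeder) = exp(−0.000236 × 400) = 0.909919
Series (rectifier module, baseband processor, backhaul modem, and antenna feeder): 0.860020 × 0.990010 × 0.870054 × 0.909919 = 0.6741

0.6741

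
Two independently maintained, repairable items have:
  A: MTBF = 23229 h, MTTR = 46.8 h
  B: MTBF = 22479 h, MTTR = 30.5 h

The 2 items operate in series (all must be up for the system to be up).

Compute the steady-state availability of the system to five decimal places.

A(A) = MTBF/(MTBF+MTTR) = 23229/(23229+46.8) = 0.997989
A(B) = MTBF/(MTBF+MTTR) = 22479/(22479+30.5) = 0.998645
Series availability: 0.997989 × 0.998645 = 0.99664

0.99664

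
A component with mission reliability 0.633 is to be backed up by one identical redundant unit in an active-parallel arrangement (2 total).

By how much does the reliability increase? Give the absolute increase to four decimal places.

0.2323

R_before = 0.633
R_after = 1 − (1 − 0.633)^2 = 0.8653
ΔR = 0.8653 − 0.633 = 0.2323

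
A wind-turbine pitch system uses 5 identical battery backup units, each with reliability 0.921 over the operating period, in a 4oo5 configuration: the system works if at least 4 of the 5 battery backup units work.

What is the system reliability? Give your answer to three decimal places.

R = Σ_{i=4}^{5} C(5,i) p^i (1−p)^{5−i} with p = 0.921
C(5,4)·0.921^4·0.079^1 = 0.28421
C(5,5)·0.921^5·0.079^0 = 0.66267
Sum = 0.947

0.947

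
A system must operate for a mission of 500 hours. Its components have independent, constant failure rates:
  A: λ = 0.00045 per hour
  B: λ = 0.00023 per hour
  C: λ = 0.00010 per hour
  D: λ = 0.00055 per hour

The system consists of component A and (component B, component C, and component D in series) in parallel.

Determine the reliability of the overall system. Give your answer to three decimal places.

0.928

R(A) = exp(−0.00045 × 500) = 0.79852
R(B) = exp(−0.00023 × 500) = 0.89137
R(C) = exp(−0.00010 × 500) = 0.95123
R(D) = exp(−0.00055 × 500) = 0.75957
Series (B, C, and D): 0.89137 × 0.95123 × 0.75957 = 0.64404
Parallel (A and [0.64404]): 1 − (1 − 0.79852)(1 − 0.64404) = 0.928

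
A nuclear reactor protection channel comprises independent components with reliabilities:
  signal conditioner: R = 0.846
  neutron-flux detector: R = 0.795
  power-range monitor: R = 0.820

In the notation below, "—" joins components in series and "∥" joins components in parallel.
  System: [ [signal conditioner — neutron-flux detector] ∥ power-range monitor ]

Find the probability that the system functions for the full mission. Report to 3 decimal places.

0.941

Series (signal conditioner and neutron-flux detector): 0.84600 × 0.79500 = 0.67257
Parallel ([0.67257] and power-range monitor): 1 − (1 − 0.67257)(1 − 0.82000) = 0.941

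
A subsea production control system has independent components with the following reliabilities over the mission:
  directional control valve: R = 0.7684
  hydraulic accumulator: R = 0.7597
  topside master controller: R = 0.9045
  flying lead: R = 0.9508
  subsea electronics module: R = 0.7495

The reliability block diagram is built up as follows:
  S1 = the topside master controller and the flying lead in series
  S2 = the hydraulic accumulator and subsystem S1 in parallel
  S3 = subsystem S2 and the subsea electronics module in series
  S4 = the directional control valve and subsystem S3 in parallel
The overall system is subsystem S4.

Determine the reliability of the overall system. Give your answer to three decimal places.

Series (topside master controller and flying lead): 0.90450 × 0.95080 = 0.86000
Parallel (hydraulic accumulator and [0.86000]): 1 − (1 − 0.75970)(1 − 0.86000) = 0.96636
Series ([0.96636] and subsea electronics module): 0.96636 × 0.74950 = 0.72429
Parallel (directional control valve and [0.72429]): 1 − (1 − 0.76840)(1 − 0.72429) = 0.936

0.936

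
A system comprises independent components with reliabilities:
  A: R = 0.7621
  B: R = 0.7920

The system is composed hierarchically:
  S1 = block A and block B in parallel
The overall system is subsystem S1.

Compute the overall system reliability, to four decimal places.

Parallel (A and B): 1 − (1 − 0.762100)(1 − 0.792000) = 0.9505

0.9505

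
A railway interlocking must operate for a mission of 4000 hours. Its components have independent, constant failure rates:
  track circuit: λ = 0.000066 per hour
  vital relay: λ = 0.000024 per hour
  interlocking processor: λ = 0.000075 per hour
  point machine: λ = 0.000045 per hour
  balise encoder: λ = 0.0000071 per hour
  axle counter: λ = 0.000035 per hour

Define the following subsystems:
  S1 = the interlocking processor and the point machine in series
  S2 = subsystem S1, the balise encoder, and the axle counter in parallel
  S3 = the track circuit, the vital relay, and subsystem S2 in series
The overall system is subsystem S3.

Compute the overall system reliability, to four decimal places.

R(track circuit) = exp(−0.000066 × 4000) = 0.767974
R(vital relay) = exp(−0.000024 × 4000) = 0.908464
R(interlocking processor) = exp(−0.000075 × 4000) = 0.740818
R(point machine) = exp(−0.000045 × 4000) = 0.835270
R(balise encoder) = exp(−0.0000071 × 4000) = 0.971999
R(axle counter) = exp(−0.000035 × 4000) = 0.869358
Series (interlocking processor and point machine): 0.740818 × 0.835270 = 0.618783
Parallel ([0.618783], balise encoder, and axle counter): 1 − (1 − 0.618783)(1 − 0.971999)(1 − 0.869358) = 0.998605
Series (track circuit, vital relay, and [0.998605]): 0.767974 × 0.908464 × 0.998605 = 0.6967

0.6967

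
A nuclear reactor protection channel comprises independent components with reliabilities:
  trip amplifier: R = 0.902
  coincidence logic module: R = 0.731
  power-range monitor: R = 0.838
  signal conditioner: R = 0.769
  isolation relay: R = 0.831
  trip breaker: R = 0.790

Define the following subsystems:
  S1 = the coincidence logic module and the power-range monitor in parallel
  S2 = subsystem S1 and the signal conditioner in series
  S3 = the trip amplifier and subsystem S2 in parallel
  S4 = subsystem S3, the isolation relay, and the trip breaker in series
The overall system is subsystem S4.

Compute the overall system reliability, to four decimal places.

0.6395

Parallel (coincidence logic module and power-range monitor): 1 − (1 − 0.731000)(1 − 0.838000) = 0.956422
Series ([0.956422] and signal conditioner): 0.956422 × 0.769000 = 0.735489
Parallel (trip amplifier and [0.735489]): 1 − (1 − 0.902000)(1 − 0.735489) = 0.974078
Series ([0.974078], isolation relay, and trip breaker): 0.974078 × 0.831000 × 0.790000 = 0.6395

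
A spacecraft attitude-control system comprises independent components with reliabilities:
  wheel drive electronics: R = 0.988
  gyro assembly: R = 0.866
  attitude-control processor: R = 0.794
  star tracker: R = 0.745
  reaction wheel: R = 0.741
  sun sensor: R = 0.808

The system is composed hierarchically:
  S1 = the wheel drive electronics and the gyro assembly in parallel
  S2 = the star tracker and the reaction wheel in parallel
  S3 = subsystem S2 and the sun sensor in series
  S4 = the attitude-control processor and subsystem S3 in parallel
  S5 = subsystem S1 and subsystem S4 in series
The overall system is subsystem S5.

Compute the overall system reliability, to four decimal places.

Parallel (wheel drive electronics and gyro assembly): 1 − (1 − 0.988000)(1 − 0.866000) = 0.998392
Parallel (star tracker and reaction wheel): 1 − (1 − 0.745000)(1 − 0.741000) = 0.933955
Series ([0.933955] and sun sensor): 0.933955 × 0.808000 = 0.754636
Parallel (attitude-control processor and [0.754636]): 1 − (1 − 0.794000)(1 − 0.754636) = 0.949455
Series ([0.998392] and [0.949455]): 0.998392 × 0.949455 = 0.9479

0.9479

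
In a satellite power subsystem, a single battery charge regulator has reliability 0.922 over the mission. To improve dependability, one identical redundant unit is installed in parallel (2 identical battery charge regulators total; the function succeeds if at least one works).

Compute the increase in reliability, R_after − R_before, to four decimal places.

0.0719

R_before = 0.922
R_after = 1 − (1 − 0.922)^2 = 0.9939
ΔR = 0.9939 − 0.922 = 0.0719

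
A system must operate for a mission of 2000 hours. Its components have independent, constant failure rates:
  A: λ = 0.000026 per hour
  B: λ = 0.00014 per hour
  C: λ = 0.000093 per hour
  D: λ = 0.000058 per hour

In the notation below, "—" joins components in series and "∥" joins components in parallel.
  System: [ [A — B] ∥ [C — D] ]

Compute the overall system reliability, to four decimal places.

0.9264

R(A) = exp(−0.000026 × 2000) = 0.949329
R(B) = exp(−0.00014 × 2000) = 0.755784
R(C) = exp(−0.000093 × 2000) = 0.830274
R(D) = exp(−0.000058 × 2000) = 0.890475
Series (A and B): 0.949329 × 0.755784 = 0.717488
Series (C and D): 0.830274 × 0.890475 = 0.739338
Parallel ([0.717488] and [0.739338]): 1 − (1 − 0.717488)(1 − 0.739338) = 0.9264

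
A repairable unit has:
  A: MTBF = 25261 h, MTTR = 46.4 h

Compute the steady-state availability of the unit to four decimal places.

0.9982

A(A) = MTBF/(MTBF+MTTR) = 25261/(25261+46.4) = 0.9982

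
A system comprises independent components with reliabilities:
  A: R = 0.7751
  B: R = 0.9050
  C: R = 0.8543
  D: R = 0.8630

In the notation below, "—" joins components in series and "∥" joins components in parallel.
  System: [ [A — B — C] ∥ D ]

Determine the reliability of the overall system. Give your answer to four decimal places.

0.9451

Series (A, B, and C): 0.775100 × 0.905000 × 0.854300 = 0.599262
Parallel ([0.599262] and D): 1 − (1 − 0.599262)(1 − 0.863000) = 0.9451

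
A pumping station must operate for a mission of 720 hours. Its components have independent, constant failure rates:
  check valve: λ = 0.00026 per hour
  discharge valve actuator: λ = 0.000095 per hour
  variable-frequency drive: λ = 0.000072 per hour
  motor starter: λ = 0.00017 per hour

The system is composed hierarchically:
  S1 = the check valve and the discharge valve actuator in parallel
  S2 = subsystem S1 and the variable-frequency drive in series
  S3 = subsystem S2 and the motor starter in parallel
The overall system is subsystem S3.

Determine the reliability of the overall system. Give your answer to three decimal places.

R(check valve) = exp(−0.00026 × 720) = 0.82928
R(discharge valve actuator) = exp(−0.000095 × 720) = 0.93389
R(variable-frequency drive) = exp(−0.000072 × 720) = 0.94948
R(motor starter) = exp(−0.00017 × 720) = 0.88479
Parallel (check valve and discharge valve actuator): 1 − (1 − 0.82928)(1 − 0.93389) = 0.98871
Series ([0.98871] and variable-frequency drive): 0.98871 × 0.94948 = 0.93876
Parallel ([0.93876] and motor starter): 1 − (1 − 0.93876)(1 − 0.88479) = 0.993

0.993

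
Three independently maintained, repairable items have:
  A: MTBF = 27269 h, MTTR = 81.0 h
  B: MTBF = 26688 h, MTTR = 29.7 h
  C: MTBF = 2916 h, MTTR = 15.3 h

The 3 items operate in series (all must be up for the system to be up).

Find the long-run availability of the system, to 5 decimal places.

A(A) = MTBF/(MTBF+MTTR) = 27269/(27269+81.0) = 0.997038
A(B) = MTBF/(MTBF+MTTR) = 26688/(26688+29.7) = 0.998888
A(C) = MTBF/(MTBF+MTTR) = 2916/(2916+15.3) = 0.994780
Series availability: 0.997038 × 0.998888 × 0.994780 = 0.99073

0.99073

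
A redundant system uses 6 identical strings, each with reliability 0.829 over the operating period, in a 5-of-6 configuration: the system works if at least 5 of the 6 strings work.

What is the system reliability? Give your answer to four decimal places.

0.7263

R = Σ_{i=5}^{6} C(6,i) p^i (1−p)^{6−i} with p = 0.829
C(6,5)·0.829^5·0.171^1 = 0.401717
C(6,6)·0.829^6·0.171^0 = 0.324584
Sum = 0.7263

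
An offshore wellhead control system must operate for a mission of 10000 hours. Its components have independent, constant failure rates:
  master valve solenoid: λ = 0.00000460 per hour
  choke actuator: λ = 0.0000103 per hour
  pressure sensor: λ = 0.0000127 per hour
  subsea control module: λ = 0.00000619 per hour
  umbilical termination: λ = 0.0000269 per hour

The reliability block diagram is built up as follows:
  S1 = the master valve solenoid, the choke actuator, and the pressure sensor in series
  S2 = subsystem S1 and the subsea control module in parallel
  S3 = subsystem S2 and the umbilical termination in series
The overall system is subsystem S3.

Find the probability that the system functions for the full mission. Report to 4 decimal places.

R(master valve solenoid) = exp(−0.00000460 × 10000) = 0.955042
R(choke actuator) = exp(−0.0000103 × 10000) = 0.902127
R(pressure sensor) = exp(−0.0000127 × 10000) = 0.880734
R(subsea control module) = exp(−0.00000619 × 10000) = 0.939977
R(umbilical termination) = exp(−0.0000269 × 10000) = 0.764143
Series (master valve solenoid, choke actuator, and pressure sensor): 0.955042 × 0.902127 × 0.880734 = 0.758813
Parallel ([0.758813] and subsea control module): 1 − (1 − 0.758813)(1 − 0.939977) = 0.985523
Series ([0.985523] and umbilical termination): 0.985523 × 0.764143 = 0.7531

0.7531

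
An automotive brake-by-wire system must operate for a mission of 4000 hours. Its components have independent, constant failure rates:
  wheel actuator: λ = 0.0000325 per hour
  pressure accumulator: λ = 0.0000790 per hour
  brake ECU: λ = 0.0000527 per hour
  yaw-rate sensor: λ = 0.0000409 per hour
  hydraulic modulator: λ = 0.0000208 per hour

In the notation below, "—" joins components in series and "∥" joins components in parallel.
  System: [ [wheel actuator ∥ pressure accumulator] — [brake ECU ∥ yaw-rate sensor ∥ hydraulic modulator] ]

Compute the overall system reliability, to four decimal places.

0.9648

R(wheel actuator) = exp(−0.0000325 × 4000) = 0.878095
R(pressure accumulator) = exp(−0.0000790 × 4000) = 0.729059
R(brake ECU) = exp(−0.0000527 × 4000) = 0.809936
R(yaw-rate sensor) = exp(−0.0000409 × 4000) = 0.849082
R(hydraulic modulator) = exp(−0.0000208 × 4000) = 0.920167
Parallel (wheel actuator and pressure accumulator): 1 − (1 − 0.878095)(1 − 0.729059) = 0.966971
Parallel (brake ECU, yaw-rate sensor, and hydraulic modulator): 1 − (1 − 0.809936)(1 − 0.849082)(1 − 0.920167) = 0.997710
Series ([0.966971] and [0.997710]): 0.966971 × 0.997710 = 0.9648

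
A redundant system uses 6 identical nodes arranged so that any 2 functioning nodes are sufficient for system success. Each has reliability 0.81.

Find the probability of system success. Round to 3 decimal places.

0.999

R = Σ_{i=2}^{6} C(6,i) p^i (1−p)^{6−i} with p = 0.81
C(6,2)·0.81^2·0.19^4 = 0.01283
C(6,3)·0.81^3·0.19^3 = 0.07290
C(6,4)·0.81^4·0.19^2 = 0.23310
C(6,5)·0.81^5·0.19^1 = 0.39749
C(6,6)·0.81^6·0.19^0 = 0.28243
Sum = 0.999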